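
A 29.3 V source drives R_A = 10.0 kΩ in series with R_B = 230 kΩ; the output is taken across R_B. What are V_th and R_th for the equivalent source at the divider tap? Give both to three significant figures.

V_th = 28.1 V, R_th = 9.58 kΩ

V_th is the open-circuit tap voltage: 29.3 × 230/(10.0 + 230) = 28.1 V.
With the supply zeroed, R_A and R_B appear in parallel from the tap: R_th = R_A‖R_B = (10.0 × 230)/240.0 = 9.58 kΩ.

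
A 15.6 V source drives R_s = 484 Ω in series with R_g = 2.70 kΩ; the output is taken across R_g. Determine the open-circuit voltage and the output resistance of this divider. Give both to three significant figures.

V_th = 13.2 V, R_th = 410 Ω

V_th is the open-circuit tap voltage: 15.6 × 2700/(484 + 2700) = 13.2 V.
With the supply zeroed, R_s and R_g appear in parallel from the tap: R_th = R_s‖R_g = (484 × 2700)/3184 = 410 Ω.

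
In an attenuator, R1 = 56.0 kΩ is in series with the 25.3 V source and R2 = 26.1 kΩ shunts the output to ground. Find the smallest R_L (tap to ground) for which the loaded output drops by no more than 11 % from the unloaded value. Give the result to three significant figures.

R_L(min) ≈ 144 kΩ

Output resistance R_th = R1‖R2 = (56.0 × 26.1)/82.10 = 17.80 kΩ.
The fractional drop is R_th/(R_th + R_L); requiring this ≤ 0.110 gives R_L ≥ R_th(1/0.110 − 1) = 17.80 × 8.091 = 144 kΩ.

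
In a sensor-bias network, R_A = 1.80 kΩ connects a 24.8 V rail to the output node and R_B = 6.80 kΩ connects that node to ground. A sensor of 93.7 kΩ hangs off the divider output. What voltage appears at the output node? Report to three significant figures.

The load sits in parallel with R_B: R_B‖R_L = (6.80 × 93.7) / (6.80 + 93.7) = 6.340 kΩ.
V_out = 24.8 × 6.340 / (1.80 + 6.340) = 24.8 × 6.340/8.140 = 19.3 V.

V_out ≈ 19.3 V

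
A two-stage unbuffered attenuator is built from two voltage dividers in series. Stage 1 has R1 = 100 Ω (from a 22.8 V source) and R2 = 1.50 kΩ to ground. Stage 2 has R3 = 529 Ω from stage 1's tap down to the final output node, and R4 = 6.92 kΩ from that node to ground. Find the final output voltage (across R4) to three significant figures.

V_out ≈ 19.6 V

Stage 2 presents R3+R4 = 7449 Ω as a load on stage 1's tap.
Stage 1's lower leg becomes R2‖(R3+R4) = 1249 Ω, so V_mid = 22.8 × 1249/1349 = 21.11 V.
Stage 2 is itself unloaded: V_out = V_mid × R4/(R3+R4) = 21.11 × 6920/7449 = 19.6 V.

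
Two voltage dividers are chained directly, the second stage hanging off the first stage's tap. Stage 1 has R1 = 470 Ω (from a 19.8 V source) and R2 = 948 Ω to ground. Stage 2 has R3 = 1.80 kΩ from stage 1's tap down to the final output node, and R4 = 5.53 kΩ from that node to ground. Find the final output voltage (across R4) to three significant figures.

Stage 2 presents R3+R4 = 7330 Ω as a load on stage 1's tap.
Stage 1's lower leg becomes R2‖(R3+R4) = 839.4 Ω, so V_mid = 19.8 × 839.4/1309 = 12.69 V.
Stage 2 is itself unloaded: V_out = V_mid × R4/(R3+R4) = 12.69 × 5530/7330 = 9.58 V.

V_out ≈ 9.58 V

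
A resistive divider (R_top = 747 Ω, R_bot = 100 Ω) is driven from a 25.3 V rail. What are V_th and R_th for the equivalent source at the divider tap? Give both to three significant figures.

V_th is the open-circuit tap voltage: 25.3 × 100/(747 + 100) = 2.99 V.
With the supply zeroed, R_top and R_bot appear in parallel from the tap: R_th = R_top‖R_bot = (747 × 100)/847.0 = 88.2 Ω.

V_th = 2.99 V, R_th = 88.2 Ω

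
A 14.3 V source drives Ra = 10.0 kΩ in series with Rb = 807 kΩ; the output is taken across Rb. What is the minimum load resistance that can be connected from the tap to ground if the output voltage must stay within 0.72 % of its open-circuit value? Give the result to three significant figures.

Output resistance R_th = Ra‖Rb = (10.0 × 807)/817.0 = 9.878 kΩ.
The fractional drop is R_th/(R_th + R_L); requiring this ≤ 0.00720 gives R_L ≥ R_th(1/0.00720 − 1) = 9.878 × 137.9 = 1.36 MΩ.

R_L(min) ≈ 1.36 MΩ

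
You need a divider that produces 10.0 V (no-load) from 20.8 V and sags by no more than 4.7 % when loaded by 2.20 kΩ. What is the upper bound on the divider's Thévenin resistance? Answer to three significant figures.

R_th ≤ 108 Ω

Loading drop = R_th/(R_th + R_L) ≤ 0.0470, so R_th ≤ R_L · ε/(1−ε) = 2.20 kΩ × 0.0470/0.9530 = 108 Ω.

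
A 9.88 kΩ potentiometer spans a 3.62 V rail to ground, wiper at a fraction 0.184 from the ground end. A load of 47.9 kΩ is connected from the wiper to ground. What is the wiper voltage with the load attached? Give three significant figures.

The wiper splits the pot into (1−α)R = 8.062 kΩ above and αR = 1.818 kΩ below.
Lower section ‖ load = 1.751 kΩ.
V_wiper = 3.62 × 1.751/(8.062 + 1.751) = 0.646 V.

V ≈ 0.646 V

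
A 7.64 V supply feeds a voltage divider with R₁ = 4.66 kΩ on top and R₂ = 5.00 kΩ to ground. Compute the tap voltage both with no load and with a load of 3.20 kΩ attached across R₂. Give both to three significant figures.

Unloaded: 3.95 V; loaded: 2.25 V

Open-circuit: V = 7.64 × 5.00/(4.66 + 5.00) = 3.95 V.
With the load, R₂ becomes R₂‖R_L = 1.951 kΩ, so V = 7.64 × 1.951/6.611 = 2.25 V.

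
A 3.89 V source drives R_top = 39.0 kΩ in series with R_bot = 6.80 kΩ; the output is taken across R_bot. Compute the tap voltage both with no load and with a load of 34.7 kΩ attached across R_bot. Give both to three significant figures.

Unloaded: 0.578 V; loaded: 0.495 V

Open-circuit: V = 3.89 × 6.80/(39.0 + 6.80) = 0.578 V.
With the load, R_bot becomes R_bot‖R_L = 5.686 kΩ, so V = 3.89 × 5.686/44.69 = 0.495 V.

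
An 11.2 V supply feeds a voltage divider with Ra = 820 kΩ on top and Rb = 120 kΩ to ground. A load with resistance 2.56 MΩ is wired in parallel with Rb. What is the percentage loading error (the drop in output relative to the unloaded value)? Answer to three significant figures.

The divider's output (Thévenin) resistance is Ra‖Rb = 104.7 kΩ.
Fractional drop under load = R_th/(R_th + R_L) = 104.7 / (104.7 + 2560) = 0.03928.
So the output falls by 3.93 %.

3.93 %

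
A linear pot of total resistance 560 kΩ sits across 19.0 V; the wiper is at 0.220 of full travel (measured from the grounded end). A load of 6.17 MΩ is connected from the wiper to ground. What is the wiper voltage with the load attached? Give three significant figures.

V ≈ 4.12 V

The wiper splits the pot into (1−α)R = 436.8 kΩ above and αR = 123.2 kΩ below.
Lower section ‖ load = 120.8 kΩ.
V_wiper = 19.0 × 120.8/(436.8 + 120.8) = 4.12 V.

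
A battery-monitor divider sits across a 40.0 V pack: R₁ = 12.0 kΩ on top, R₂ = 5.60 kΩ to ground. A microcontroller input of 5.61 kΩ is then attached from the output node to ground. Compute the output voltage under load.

The load sits in parallel with R₂: R₂‖R_L = (5.60 × 5.61) / (5.60 + 5.61) = 2.802 kΩ.
V_out = 40.0 × 2.802 / (12.0 + 2.802) = 40.0 × 2.802/14.80 = 7.57 V.
(Unloaded it would have been 12.7 V.)

V_out ≈ 7.57 V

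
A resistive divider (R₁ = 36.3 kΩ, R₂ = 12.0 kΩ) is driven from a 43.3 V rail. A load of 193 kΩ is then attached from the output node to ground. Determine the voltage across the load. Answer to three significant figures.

V_out ≈ 10.3 V

The load sits in parallel with R₂: R₂‖R_L = (12.0 × 193) / (12.0 + 193) = 11.30 kΩ.
V_out = 43.3 × 11.30 / (36.3 + 11.30) = 43.3 × 11.30/47.60 = 10.3 V.
(Unloaded it would have been 10.8 V.)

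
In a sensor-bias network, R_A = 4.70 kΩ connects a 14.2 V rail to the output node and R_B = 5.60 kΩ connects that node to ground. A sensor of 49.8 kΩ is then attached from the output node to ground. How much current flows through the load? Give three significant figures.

I_L ≈ 0.147 mA

R_B‖R_L = 5.034 kΩ; V_out = 14.2 × 5.034/9.734 = 7.344 V.
I_L = V_out / R_L = 7.344 / 49.8 kΩ = 0.147 mA.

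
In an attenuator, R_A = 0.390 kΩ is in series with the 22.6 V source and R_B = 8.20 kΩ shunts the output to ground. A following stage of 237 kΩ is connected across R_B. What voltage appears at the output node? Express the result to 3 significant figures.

The load sits in parallel with R_B: R_B‖R_L = (8200 × 237000) / (8200 + 237000) = 7926 Ω.
V_out = 22.6 × 7926 / (390 + 7926) = 22.6 × 7926/8316 = 21.5 V.

V_out ≈ 21.5 V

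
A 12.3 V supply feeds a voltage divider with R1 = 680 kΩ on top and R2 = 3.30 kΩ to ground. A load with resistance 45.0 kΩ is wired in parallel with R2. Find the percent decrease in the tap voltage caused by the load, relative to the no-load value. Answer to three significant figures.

The divider's output (Thévenin) resistance is R1‖R2 = 3.284 kΩ.
Fractional drop under load = R_th/(R_th + R_L) = 3.284 / (3.284 + 45.0) = 0.06802.
So the output falls by 6.80 %.

6.80 %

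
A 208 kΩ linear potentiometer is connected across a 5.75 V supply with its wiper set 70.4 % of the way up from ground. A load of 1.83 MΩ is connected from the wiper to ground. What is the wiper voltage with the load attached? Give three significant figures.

The wiper splits the pot into (1−α)R = 61.57 kΩ above and αR = 146.4 kΩ below.
Lower section ‖ load = 135.6 kΩ.
V_wiper = 5.75 × 135.6/(61.57 + 135.6) = 3.95 V.

V ≈ 3.95 V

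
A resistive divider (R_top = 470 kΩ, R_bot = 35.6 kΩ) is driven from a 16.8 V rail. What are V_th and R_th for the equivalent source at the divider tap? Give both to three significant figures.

V_th = 1.18 V, R_th = 33.1 kΩ

V_th is the open-circuit tap voltage: 16.8 × 35.6/(470 + 35.6) = 1.18 V.
With the supply zeroed, R_top and R_bot appear in parallel from the tap: R_th = R_top‖R_bot = (470 × 35.6)/505.6 = 33.1 kΩ.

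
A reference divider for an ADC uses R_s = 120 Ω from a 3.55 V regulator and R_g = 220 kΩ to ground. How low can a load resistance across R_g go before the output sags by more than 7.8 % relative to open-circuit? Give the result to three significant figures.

R_L(min) ≈ 1.42 kΩ

Output resistance R_th = R_s‖R_g = (120 × 220000)/220100 = 119.9 Ω.
The fractional drop is R_th/(R_th + R_L); requiring this ≤ 0.0780 gives R_L ≥ R_th(1/0.0780 − 1) = 119.9 × 11.82 = 1.42 kΩ.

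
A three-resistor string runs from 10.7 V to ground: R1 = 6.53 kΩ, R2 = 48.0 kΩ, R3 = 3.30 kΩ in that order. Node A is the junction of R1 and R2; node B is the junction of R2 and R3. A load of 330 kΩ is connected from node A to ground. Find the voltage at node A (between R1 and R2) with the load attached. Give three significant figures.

V ≈ 9.33 V

Below node A the series string R2+R3 = 51.30 kΩ sits in parallel with the 330 kΩ load: 44.40 kΩ.
V_A = 10.7 × 44.40/(6.53 + 44.40) = 9.33 V.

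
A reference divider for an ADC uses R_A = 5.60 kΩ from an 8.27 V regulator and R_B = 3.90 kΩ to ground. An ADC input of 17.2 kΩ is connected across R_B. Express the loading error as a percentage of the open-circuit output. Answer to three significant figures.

Unloaded V = 8.27 × 3.90/9.500 = 3.3951 V.
Loaded: R_B‖R_L = 3.179 kΩ, giving V = 8.27 × 3.179/8.779 = 2.9948 V.
Drop = (3.3951 − 2.9948) / 3.3951 = 11.8 %.

11.8 %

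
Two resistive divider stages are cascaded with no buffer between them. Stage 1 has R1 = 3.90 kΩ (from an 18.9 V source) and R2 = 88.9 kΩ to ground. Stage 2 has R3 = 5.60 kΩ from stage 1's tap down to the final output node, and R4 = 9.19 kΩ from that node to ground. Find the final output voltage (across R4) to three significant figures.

Stage 2 presents R3+R4 = 14.79 kΩ as a load on stage 1's tap.
Stage 1's lower leg becomes R2‖(R3+R4) = 12.68 kΩ, so V_mid = 18.9 × 12.68/16.58 = 14.45 V.
Stage 2 is itself unloaded: V_out = V_mid × R4/(R3+R4) = 14.45 × 9.19/14.79 = 8.98 V.

V_out ≈ 8.98 V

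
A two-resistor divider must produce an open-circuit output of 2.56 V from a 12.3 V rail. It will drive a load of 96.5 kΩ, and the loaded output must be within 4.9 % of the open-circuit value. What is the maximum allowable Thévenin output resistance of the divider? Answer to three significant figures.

Loading drop = R_th/(R_th + R_L) ≤ 0.0490, so R_th ≤ R_L · ε/(1−ε) = 96.5 kΩ × 0.0490/0.9510 = 4.97 kΩ.
(Any R1, R2 with R2/(R1+R2) = 0.208 and R1‖R2 ≤ 4.97 kΩ will meet the spec.)

R_th ≤ 4.97 kΩ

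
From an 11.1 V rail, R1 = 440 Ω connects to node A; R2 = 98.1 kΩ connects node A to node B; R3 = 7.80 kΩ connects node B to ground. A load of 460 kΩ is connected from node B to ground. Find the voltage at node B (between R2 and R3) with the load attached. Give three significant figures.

V ≈ 0.802 V

At node B, R3 is in parallel with the load: R3‖R_L = 7670 Ω.
Below node A the resistance is R2 + (R3‖R_L) = 105800 Ω, so V_A = 11.1 × 105800/106200 = 11.05 V.
Then V_B = V_A × (R3‖R_L)/(R2 + R3‖R_L) = 11.05 × 7670/105800 = 0.802 V.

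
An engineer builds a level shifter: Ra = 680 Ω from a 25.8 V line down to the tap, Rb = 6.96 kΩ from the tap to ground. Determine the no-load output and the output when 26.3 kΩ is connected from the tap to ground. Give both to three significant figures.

Unloaded: 23.5 V; loaded: 23.0 V

Open-circuit: V = 25.8 × 6960/(680 + 6960) = 23.5 V.
With the load, Rb becomes Rb‖R_L = 5504 Ω, so V = 25.8 × 5504/6184 = 23.0 V.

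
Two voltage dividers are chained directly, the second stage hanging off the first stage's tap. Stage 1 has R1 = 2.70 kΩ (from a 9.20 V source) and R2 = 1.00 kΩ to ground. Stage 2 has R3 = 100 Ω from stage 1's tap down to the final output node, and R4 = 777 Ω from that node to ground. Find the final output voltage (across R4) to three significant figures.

V_out ≈ 1.20 V

Stage 2 presents R3+R4 = 877.0 Ω as a load on stage 1's tap.
Stage 1's lower leg becomes R2‖(R3+R4) = 467.2 Ω, so V_mid = 9.20 × 467.2/3167 = 1.357 V.
Stage 2 is itself unloaded: V_out = V_mid × R4/(R3+R4) = 1.357 × 777/877.0 = 1.20 V.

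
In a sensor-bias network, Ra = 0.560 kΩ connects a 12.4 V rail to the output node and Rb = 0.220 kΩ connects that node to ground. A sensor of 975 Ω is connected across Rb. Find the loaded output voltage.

V_out ≈ 3.01 V

The load sits in parallel with Rb: Rb‖R_L = (220 × 975) / (220 + 975) = 179.5 Ω.
V_out = 12.4 × 179.5 / (560 + 179.5) = 12.4 × 179.5/739.5 = 3.01 V.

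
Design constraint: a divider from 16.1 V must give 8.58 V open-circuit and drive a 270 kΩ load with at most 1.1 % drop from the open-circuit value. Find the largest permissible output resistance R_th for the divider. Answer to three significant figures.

R_th ≤ 3.00 kΩ

Loading drop = R_th/(R_th + R_L) ≤ 0.0110, so R_th ≤ R_L · ε/(1−ε) = 270 kΩ × 0.0110/0.9890 = 3.00 kΩ.
(Any R1, R2 with R2/(R1+R2) = 0.533 and R1‖R2 ≤ 3.00 kΩ will meet the spec.)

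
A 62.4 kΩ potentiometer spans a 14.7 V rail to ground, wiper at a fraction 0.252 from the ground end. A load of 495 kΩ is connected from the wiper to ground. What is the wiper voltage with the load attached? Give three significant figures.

V ≈ 3.62 V

The wiper splits the pot into (1−α)R = 46.68 kΩ above and αR = 15.72 kΩ below.
Lower section ‖ load = 15.24 kΩ.
V_wiper = 14.7 × 15.24/(46.68 + 15.24) = 3.62 V.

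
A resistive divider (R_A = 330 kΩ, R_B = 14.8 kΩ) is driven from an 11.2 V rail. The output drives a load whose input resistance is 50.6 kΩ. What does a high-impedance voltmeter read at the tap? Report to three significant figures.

V_out ≈ 0.376 V

The load sits in parallel with R_B: R_B‖R_L = (14.8 × 50.6) / (14.8 + 50.6) = 11.45 kΩ.
V_out = 11.2 × 11.45 / (330 + 11.45) = 11.2 × 11.45/341.5 = 0.376 V.
(Unloaded it would have been 0.481 V.)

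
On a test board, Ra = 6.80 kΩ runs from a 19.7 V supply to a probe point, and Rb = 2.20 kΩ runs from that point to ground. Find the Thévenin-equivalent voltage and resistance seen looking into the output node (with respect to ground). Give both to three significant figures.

V_th = 4.82 V, R_th = 1.66 kΩ

V_th is the open-circuit tap voltage: 19.7 × 2.20/(6.80 + 2.20) = 4.82 V.
With the supply zeroed, Ra and Rb appear in parallel from the tap: R_th = Ra‖Rb = (6.80 × 2.20)/9.000 = 1.66 kΩ.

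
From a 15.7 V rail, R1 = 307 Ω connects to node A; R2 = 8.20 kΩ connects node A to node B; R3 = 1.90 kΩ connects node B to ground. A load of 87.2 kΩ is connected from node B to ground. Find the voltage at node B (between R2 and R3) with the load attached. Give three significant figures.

At node B, R3 is in parallel with the load: R3‖R_L = 1859 Ω.
Below node A the resistance is R2 + (R3‖R_L) = 10060 Ω, so V_A = 15.7 × 10060/10370 = 15.24 V.
Then V_B = V_A × (R3‖R_L)/(R2 + R3‖R_L) = 15.24 × 1859/10060 = 2.82 V.

V ≈ 2.82 V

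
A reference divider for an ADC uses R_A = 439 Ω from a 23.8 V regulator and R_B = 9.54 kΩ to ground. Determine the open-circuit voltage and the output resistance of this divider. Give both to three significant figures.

V_th is the open-circuit tap voltage: 23.8 × 9540/(439 + 9540) = 22.8 V.
With the supply zeroed, R_A and R_B appear in parallel from the tap: R_th = R_A‖R_B = (439 × 9540)/9979 = 420 Ω.

V_th = 22.8 V, R_th = 420 Ω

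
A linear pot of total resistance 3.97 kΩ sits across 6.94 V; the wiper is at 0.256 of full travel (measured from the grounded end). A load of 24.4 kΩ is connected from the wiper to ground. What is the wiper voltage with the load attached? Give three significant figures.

V ≈ 1.72 V

The wiper splits the pot into (1−α)R = 2.954 kΩ above and αR = 1.016 kΩ below.
Lower section ‖ load = 0.9757 kΩ.
V_wiper = 6.94 × 0.9757/(2.954 + 0.9757) = 1.72 V.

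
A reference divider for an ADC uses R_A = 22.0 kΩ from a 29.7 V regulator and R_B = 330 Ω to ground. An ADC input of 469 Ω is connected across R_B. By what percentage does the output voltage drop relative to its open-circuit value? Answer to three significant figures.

40.9 %

Unloaded V = 29.7 × 330/22330 = 0.4389 V.
Loaded: R_B‖R_L = 193.7 Ω, giving V = 29.7 × 193.7/22190 = 0.2592 V.
Drop = (0.4389 − 0.2592) / 0.4389 = 40.9 %.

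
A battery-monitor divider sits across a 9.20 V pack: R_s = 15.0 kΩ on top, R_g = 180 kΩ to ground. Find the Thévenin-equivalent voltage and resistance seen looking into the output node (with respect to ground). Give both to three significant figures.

V_th is the open-circuit tap voltage: 9.20 × 180/(15.0 + 180) = 8.49 V.
With the supply zeroed, R_s and R_g appear in parallel from the tap: R_th = R_s‖R_g = (15.0 × 180)/195.0 = 13.8 kΩ.

V_th = 8.49 V, R_th = 13.8 kΩ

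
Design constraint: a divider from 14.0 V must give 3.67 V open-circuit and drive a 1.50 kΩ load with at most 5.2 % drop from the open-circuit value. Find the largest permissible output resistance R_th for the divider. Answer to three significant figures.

Loading drop = R_th/(R_th + R_L) ≤ 0.0520, so R_th ≤ R_L · ε/(1−ε) = 1.50 kΩ × 0.0520/0.9480 = 82.3 Ω.
(Any R1, R2 with R2/(R1+R2) = 0.262 and R1‖R2 ≤ 82.3 Ω will meet the spec.)

R_th ≤ 82.3 Ω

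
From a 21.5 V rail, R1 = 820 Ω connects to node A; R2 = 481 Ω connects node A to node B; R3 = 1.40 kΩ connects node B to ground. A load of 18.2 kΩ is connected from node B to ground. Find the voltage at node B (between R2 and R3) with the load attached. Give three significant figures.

At node B, R3 is in parallel with the load: R3‖R_L = 1300 Ω.
Below node A the resistance is R2 + (R3‖R_L) = 1781 Ω, so V_A = 21.5 × 1781/2601 = 14.72 V.
Then V_B = V_A × (R3‖R_L)/(R2 + R3‖R_L) = 14.72 × 1300/1781 = 10.7 V.

V ≈ 10.7 V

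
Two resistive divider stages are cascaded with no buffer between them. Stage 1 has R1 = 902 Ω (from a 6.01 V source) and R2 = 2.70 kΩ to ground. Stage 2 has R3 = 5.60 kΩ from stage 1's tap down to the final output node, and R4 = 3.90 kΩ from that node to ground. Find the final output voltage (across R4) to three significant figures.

V_out ≈ 1.73 V

Stage 2 presents R3+R4 = 9500 Ω as a load on stage 1's tap.
Stage 1's lower leg becomes R2‖(R3+R4) = 2102 Ω, so V_mid = 6.01 × 2102/3004 = 4.206 V.
Stage 2 is itself unloaded: V_out = V_mid × R4/(R3+R4) = 4.206 × 3900/9500 = 1.73 V.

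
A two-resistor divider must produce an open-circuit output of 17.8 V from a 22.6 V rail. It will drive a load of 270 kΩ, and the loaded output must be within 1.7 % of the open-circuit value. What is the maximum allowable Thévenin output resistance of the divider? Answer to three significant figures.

Loading drop = R_th/(R_th + R_L) ≤ 0.0170, so R_th ≤ R_L · ε/(1−ε) = 270 kΩ × 0.0170/0.9830 = 4.67 kΩ.

R_th ≤ 4.67 kΩ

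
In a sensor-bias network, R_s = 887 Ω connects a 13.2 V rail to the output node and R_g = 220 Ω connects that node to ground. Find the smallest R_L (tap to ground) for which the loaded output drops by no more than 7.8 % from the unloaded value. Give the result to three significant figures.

Output resistance R_th = R_s‖R_g = (887 × 220)/1107 = 176.3 Ω.
The fractional drop is R_th/(R_th + R_L); requiring this ≤ 0.0780 gives R_L ≥ R_th(1/0.0780 − 1) = 176.3 × 11.82 = 2.08 kΩ.

R_L(min) ≈ 2.08 kΩ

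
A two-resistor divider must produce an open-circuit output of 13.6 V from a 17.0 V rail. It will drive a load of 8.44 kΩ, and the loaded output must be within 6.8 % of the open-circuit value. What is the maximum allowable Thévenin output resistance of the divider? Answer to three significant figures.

R_th ≤ 616 Ω

Loading drop = R_th/(R_th + R_L) ≤ 0.0680, so R_th ≤ R_L · ε/(1−ε) = 8.44 kΩ × 0.0680/0.9320 = 616 Ω.
(Any R1, R2 with R2/(R1+R2) = 0.800 and R1‖R2 ≤ 616 Ω will meet the spec.)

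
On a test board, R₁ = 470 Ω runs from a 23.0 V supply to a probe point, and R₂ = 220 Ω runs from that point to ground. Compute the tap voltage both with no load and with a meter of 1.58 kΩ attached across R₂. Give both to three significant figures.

Open-circuit: V = 23.0 × 220/(470 + 220) = 7.33 V.
With the load, R₂ becomes R₂‖R_L = 193.1 Ω, so V = 23.0 × 193.1/663.1 = 6.70 V.

Unloaded: 7.33 V; loaded: 6.70 V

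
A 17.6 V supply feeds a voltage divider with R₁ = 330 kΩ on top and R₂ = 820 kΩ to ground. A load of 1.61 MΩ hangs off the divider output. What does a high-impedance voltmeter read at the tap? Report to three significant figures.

The load sits in parallel with R₂: R₂‖R_L = (820 × 1610) / (820 + 1610) = 543.3 kΩ.
V_out = 17.6 × 543.3 / (330 + 543.3) = 17.6 × 543.3/873.3 = 10.9 V.
(Unloaded it would have been 12.5 V.)

V_out ≈ 10.9 V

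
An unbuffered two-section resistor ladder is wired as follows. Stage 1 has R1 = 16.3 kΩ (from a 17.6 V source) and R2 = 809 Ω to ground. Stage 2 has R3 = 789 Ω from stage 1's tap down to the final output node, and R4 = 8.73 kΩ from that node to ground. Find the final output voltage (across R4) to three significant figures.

Stage 2 presents R3+R4 = 9519 Ω as a load on stage 1's tap.
Stage 1's lower leg becomes R2‖(R3+R4) = 745.6 Ω, so V_mid = 17.6 × 745.6/17050 = 0.7699 V.
Stage 2 is itself unloaded: V_out = V_mid × R4/(R3+R4) = 0.7699 × 8730/9519 = 0.706 V.

V_out ≈ 0.706 V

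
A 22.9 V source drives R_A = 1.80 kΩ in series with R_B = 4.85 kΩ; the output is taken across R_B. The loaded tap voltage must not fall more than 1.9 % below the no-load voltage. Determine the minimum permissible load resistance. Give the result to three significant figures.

R_L(min) ≈ 67.8 kΩ

Output resistance R_th = R_A‖R_B = (1.80 × 4.85)/6.650 = 1.313 kΩ.
The fractional drop is R_th/(R_th + R_L); requiring this ≤ 0.0190 gives R_L ≥ R_th(1/0.0190 − 1) = 1.313 × 51.63 = 67.8 kΩ.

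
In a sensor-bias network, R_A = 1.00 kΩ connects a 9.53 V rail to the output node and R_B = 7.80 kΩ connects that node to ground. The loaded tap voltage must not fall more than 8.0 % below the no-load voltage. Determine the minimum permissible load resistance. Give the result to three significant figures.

Output resistance R_th = R_A‖R_B = (1000 × 7800)/8800 = 886.4 Ω.
The fractional drop is R_th/(R_th + R_L); requiring this ≤ 0.0800 gives R_L ≥ R_th(1/0.0800 − 1) = 886.4 × 11.50 = 10.2 kΩ.

R_L(min) ≈ 10.2 kΩ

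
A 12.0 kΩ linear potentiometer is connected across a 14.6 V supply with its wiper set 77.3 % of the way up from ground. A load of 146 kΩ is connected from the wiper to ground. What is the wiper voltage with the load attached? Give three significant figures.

V ≈ 11.1 V

The wiper splits the pot into (1−α)R = 2.724 kΩ above and αR = 9.276 kΩ below.
Lower section ‖ load = 8.722 kΩ.
V_wiper = 14.6 × 8.722/(2.724 + 8.722) = 11.1 V.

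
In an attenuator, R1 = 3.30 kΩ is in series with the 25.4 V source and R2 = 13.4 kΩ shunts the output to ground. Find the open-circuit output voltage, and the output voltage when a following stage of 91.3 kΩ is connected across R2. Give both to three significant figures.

Open-circuit: V = 25.4 × 13.4/(3.30 + 13.4) = 20.4 V.
With the load, R2 becomes R2‖R_L = 11.69 kΩ, so V = 25.4 × 11.69/14.99 = 19.8 V.

Unloaded: 20.4 V; loaded: 19.8 V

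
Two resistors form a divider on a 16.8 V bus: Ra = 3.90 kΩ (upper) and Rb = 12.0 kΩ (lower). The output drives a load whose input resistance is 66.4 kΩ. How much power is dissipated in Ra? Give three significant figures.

Total resistance from the source is Ra + (Rb‖R_L) = 14.06 kΩ, so I = 16.8/14.06 kΩ = 1.195 mA.
P = I²·Ra = (1.195 mA)² × 3.90 kΩ = 5.57 mW.

P ≈ 5.57 mW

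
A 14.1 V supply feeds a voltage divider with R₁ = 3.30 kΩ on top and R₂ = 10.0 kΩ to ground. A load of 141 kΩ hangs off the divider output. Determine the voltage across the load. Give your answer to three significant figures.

The load sits in parallel with R₂: R₂‖R_L = (10.0 × 141) / (10.0 + 141) = 9.338 kΩ.
V_out = 14.1 × 9.338 / (3.30 + 9.338) = 14.1 × 9.338/12.64 = 10.4 V.
(Unloaded it would have been 10.6 V.)

V_out ≈ 10.4 V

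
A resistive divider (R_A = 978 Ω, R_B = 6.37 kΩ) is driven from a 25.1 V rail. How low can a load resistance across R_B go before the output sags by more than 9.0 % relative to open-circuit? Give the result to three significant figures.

Output resistance R_th = R_A‖R_B = (978 × 6370)/7348 = 847.8 Ω.
The fractional drop is R_th/(R_th + R_L); requiring this ≤ 0.0900 gives R_L ≥ R_th(1/0.0900 − 1) = 847.8 × 10.11 = 8.57 kΩ.

R_L(min) ≈ 8.57 kΩ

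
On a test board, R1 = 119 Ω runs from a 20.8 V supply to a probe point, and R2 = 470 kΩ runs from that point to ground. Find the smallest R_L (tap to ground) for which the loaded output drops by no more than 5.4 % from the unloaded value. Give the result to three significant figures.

Output resistance R_th = R1‖R2 = (119 × 470000)/470100 = 119.0 Ω.
The fractional drop is R_th/(R_th + R_L); requiring this ≤ 0.0540 gives R_L ≥ R_th(1/0.0540 − 1) = 119.0 × 17.52 = 2.08 kΩ.

R_L(min) ≈ 2.08 kΩ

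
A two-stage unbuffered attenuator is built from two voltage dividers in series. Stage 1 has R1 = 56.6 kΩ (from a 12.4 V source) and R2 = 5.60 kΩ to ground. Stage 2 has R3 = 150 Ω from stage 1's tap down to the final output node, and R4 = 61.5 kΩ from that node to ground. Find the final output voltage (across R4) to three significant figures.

V_out ≈ 1.03 V

Stage 2 presents R3+R4 = 61650 Ω as a load on stage 1's tap.
Stage 1's lower leg becomes R2‖(R3+R4) = 5134 Ω, so V_mid = 12.4 × 5134/61730 = 1.031 V.
Stage 2 is itself unloaded: V_out = V_mid × R4/(R3+R4) = 1.031 × 61500/61650 = 1.03 V.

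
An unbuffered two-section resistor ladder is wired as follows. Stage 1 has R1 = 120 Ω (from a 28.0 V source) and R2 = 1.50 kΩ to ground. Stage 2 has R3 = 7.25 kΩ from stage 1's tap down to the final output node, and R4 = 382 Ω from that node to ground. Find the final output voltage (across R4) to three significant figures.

Stage 2 presents R3+R4 = 7632 Ω as a load on stage 1's tap.
Stage 1's lower leg becomes R2‖(R3+R4) = 1254 Ω, so V_mid = 28.0 × 1254/1374 = 25.55 V.
Stage 2 is itself unloaded: V_out = V_mid × R4/(R3+R4) = 25.55 × 382/7632 = 1.28 V.

V_out ≈ 1.28 V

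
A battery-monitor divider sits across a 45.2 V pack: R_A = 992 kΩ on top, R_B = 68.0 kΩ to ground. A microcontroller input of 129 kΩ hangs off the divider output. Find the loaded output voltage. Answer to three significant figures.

The load sits in parallel with R_B: R_B‖R_L = (68.0 × 129) / (68.0 + 129) = 44.53 kΩ.
V_out = 45.2 × 44.53 / (992 + 44.53) = 45.2 × 44.53/1037 = 1.94 V.

V_out ≈ 1.94 V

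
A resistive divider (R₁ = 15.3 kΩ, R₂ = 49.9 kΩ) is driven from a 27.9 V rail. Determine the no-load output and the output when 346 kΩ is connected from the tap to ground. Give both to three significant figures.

Open-circuit: V = 27.9 × 49.9/(15.3 + 49.9) = 21.4 V.
With the load, R₂ becomes R₂‖R_L = 43.61 kΩ, so V = 27.9 × 43.61/58.91 = 20.7 V.

Unloaded: 21.4 V; loaded: 20.7 V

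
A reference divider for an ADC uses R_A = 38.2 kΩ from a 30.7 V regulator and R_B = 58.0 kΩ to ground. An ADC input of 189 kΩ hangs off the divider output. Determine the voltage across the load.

The load sits in parallel with R_B: R_B‖R_L = (58.0 × 189) / (58.0 + 189) = 44.38 kΩ.
V_out = 30.7 × 44.38 / (38.2 + 44.38) = 30.7 × 44.38/82.58 = 16.5 V.

V_out ≈ 16.5 V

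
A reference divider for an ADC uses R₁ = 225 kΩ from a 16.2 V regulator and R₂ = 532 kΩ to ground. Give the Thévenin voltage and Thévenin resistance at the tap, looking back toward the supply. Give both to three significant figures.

V_th = 11.4 V, R_th = 158 kΩ

V_th is the open-circuit tap voltage: 16.2 × 532/(225 + 532) = 11.4 V.
With the supply zeroed, R₁ and R₂ appear in parallel from the tap: R_th = R₁‖R₂ = (225 × 532)/757.0 = 158 kΩ.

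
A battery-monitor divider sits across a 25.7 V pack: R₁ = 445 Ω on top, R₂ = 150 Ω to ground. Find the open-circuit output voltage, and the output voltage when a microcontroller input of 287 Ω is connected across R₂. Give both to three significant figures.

Unloaded: 6.48 V; loaded: 4.66 V

Open-circuit: V = 25.7 × 150/(445 + 150) = 6.48 V.
With the load, R₂ becomes R₂‖R_L = 98.51 Ω, so V = 25.7 × 98.51/543.5 = 4.66 V.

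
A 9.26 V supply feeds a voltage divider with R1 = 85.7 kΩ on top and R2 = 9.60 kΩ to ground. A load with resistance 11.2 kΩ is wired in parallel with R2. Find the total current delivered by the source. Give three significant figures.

R2‖R_L = 5.169 kΩ, so the source sees R1 + R2‖R_L = 90.87 kΩ.
I = 9.26 V / 90.87 kΩ = 0.102 mA.

I ≈ 0.102 mA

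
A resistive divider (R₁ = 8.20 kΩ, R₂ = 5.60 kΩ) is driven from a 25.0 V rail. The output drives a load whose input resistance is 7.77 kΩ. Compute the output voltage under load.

The load sits in parallel with R₂: R₂‖R_L = (5.60 × 7.77) / (5.60 + 7.77) = 3.254 kΩ.
V_out = 25.0 × 3.254 / (8.20 + 3.254) = 25.0 × 3.254/11.45 = 7.10 V.
(Unloaded it would have been 10.1 V.)

V_out ≈ 7.10 V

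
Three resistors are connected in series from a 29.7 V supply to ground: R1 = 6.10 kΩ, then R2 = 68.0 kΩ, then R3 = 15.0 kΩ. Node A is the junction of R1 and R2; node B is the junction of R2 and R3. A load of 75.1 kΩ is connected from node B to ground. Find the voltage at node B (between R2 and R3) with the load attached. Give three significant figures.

At node B, R3 is in parallel with the load: R3‖R_L = 12.50 kΩ.
Below node A the resistance is R2 + (R3‖R_L) = 80.50 kΩ, so V_A = 29.7 × 80.50/86.60 = 27.61 V.
Then V_B = V_A × (R3‖R_L)/(R2 + R3‖R_L) = 27.61 × 12.50/80.50 = 4.29 V.

V ≈ 4.29 V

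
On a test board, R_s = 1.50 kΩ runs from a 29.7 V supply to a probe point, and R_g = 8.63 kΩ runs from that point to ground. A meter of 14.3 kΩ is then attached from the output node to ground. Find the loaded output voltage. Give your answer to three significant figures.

V_out ≈ 23.2 V

The load sits in parallel with R_g: R_g‖R_L = (8.63 × 14.3) / (8.63 + 14.3) = 5.382 kΩ.
V_out = 29.7 × 5.382 / (1.50 + 5.382) = 29.7 × 5.382/6.882 = 23.2 V.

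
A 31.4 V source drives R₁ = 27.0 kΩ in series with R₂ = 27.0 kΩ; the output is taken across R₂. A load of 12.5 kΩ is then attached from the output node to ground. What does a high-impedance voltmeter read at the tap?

The load sits in parallel with R₂: R₂‖R_L = (27.0 × 12.5) / (27.0 + 12.5) = 8.544 kΩ.
V_out = 31.4 × 8.544 / (27.0 + 8.544) = 31.4 × 8.544/35.54 = 7.55 V.
(Unloaded it would have been 15.7 V.)

V_out ≈ 7.55 V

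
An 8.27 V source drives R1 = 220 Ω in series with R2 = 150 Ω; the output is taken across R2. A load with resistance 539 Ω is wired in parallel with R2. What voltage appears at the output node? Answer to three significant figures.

V_out ≈ 2.88 V

The load sits in parallel with R2: R2‖R_L = (150 × 539) / (150 + 539) = 117.3 Ω.
V_out = 8.27 × 117.3 / (220 + 117.3) = 8.27 × 117.3/337.3 = 2.88 V.
(Unloaded it would have been 3.35 V.)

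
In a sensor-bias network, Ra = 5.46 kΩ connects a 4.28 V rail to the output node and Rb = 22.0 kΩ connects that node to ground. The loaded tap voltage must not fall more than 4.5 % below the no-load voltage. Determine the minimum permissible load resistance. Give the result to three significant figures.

Output resistance R_th = Ra‖Rb = (5.46 × 22.0)/27.46 = 4.374 kΩ.
The fractional drop is R_th/(R_th + R_L); requiring this ≤ 0.0450 gives R_L ≥ R_th(1/0.0450 − 1) = 4.374 × 21.22 = 92.8 kΩ.

R_L(min) ≈ 92.8 kΩ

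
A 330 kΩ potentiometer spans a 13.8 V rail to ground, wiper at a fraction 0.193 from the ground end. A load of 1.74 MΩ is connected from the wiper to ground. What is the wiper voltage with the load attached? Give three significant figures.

V ≈ 2.59 V

The wiper splits the pot into (1−α)R = 266.3 kΩ above and αR = 63.69 kΩ below.
Lower section ‖ load = 61.44 kΩ.
V_wiper = 13.8 × 61.44/(266.3 + 61.44) = 2.59 V.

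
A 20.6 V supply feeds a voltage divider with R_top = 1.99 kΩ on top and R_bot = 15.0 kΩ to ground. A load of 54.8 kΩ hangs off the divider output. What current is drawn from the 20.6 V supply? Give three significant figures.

R_bot‖R_L = 11.78 kΩ, so the source sees R_top + R_bot‖R_L = 13.77 kΩ.
I = 20.6 V / 13.77 kΩ = 1.50 mA.

I ≈ 1.50 mA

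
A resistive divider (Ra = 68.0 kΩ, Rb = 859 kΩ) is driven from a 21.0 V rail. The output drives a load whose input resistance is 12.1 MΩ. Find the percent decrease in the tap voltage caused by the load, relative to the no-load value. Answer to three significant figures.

0.518 %

The divider's output (Thévenin) resistance is Ra‖Rb = 63.01 kΩ.
Fractional drop under load = R_th/(R_th + R_L) = 63.01 / (63.01 + 12100) = 0.005181.
So the output falls by 0.518 %.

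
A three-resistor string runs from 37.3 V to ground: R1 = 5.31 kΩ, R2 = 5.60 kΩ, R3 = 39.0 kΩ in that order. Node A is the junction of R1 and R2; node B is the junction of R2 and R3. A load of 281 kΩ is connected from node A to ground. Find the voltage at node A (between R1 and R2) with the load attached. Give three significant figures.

V ≈ 32.8 V

Below node A the series string R2+R3 = 44.60 kΩ sits in parallel with the 281 kΩ load: 38.49 kΩ.
V_A = 37.3 × 38.49/(5.31 + 38.49) = 32.8 V.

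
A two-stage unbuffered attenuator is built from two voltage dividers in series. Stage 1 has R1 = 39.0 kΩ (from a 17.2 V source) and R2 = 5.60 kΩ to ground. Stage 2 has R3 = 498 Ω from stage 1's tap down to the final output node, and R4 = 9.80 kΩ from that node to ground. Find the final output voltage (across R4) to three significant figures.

Stage 2 presents R3+R4 = 10300 Ω as a load on stage 1's tap.
Stage 1's lower leg becomes R2‖(R3+R4) = 3627 Ω, so V_mid = 17.2 × 3627/42630 = 1.464 V.
Stage 2 is itself unloaded: V_out = V_mid × R4/(R3+R4) = 1.464 × 9800/10300 = 1.39 V.

V_out ≈ 1.39 V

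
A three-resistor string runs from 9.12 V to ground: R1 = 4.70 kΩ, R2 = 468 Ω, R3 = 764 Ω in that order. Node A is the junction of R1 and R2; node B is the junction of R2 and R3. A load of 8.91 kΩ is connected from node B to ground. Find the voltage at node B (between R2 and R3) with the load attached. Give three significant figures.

At node B, R3 is in parallel with the load: R3‖R_L = 703.7 Ω.
Below node A the resistance is R2 + (R3‖R_L) = 1172 Ω, so V_A = 9.12 × 1172/5872 = 1.820 V.
Then V_B = V_A × (R3‖R_L)/(R2 + R3‖R_L) = 1.820 × 703.7/1172 = 1.09 V.

V ≈ 1.09 V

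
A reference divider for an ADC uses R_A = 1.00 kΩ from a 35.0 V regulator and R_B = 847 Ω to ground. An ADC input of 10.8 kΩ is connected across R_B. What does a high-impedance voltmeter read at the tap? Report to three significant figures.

V_out ≈ 15.4 V

The load sits in parallel with R_B: R_B‖R_L = (847 × 10800) / (847 + 10800) = 785.4 Ω.
V_out = 35.0 × 785.4 / (1000 + 785.4) = 35.0 × 785.4/1785 = 15.4 V.
(Unloaded it would have been 16.1 V.)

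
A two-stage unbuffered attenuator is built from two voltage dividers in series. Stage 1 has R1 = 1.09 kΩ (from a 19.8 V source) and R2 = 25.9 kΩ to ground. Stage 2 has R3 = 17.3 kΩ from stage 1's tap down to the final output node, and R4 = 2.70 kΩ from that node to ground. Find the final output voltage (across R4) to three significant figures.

Stage 2 presents R3+R4 = 20.00 kΩ as a load on stage 1's tap.
Stage 1's lower leg becomes R2‖(R3+R4) = 11.29 kΩ, so V_mid = 19.8 × 11.29/12.38 = 18.06 V.
Stage 2 is itself unloaded: V_out = V_mid × R4/(R3+R4) = 18.06 × 2.70/20.00 = 2.44 V.

V_out ≈ 2.44 V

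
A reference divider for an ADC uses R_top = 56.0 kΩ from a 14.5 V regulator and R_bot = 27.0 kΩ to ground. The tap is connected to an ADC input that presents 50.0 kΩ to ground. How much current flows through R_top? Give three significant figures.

R_bot‖R_L = 17.53 kΩ, so the source sees R_top + R_bot‖R_L = 73.53 kΩ.
I = 14.5 V / 73.53 kΩ = 0.197 mA.

I ≈ 0.197 mA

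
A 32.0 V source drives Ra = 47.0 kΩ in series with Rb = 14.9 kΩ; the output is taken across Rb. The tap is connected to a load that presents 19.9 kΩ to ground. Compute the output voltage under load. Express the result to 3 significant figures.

The load sits in parallel with Rb: Rb‖R_L = (14.9 × 19.9) / (14.9 + 19.9) = 8.520 kΩ.
V_out = 32.0 × 8.520 / (47.0 + 8.520) = 32.0 × 8.520/55.52 = 4.91 V.
(Unloaded it would have been 7.70 V.)

V_out ≈ 4.91 V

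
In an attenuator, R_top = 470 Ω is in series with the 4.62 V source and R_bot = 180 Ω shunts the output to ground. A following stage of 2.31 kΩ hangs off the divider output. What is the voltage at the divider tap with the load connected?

V_out ≈ 1.21 V

The load sits in parallel with R_bot: R_bot‖R_L = (180 × 2310) / (180 + 2310) = 167.0 Ω.
V_out = 4.62 × 167.0 / (470 + 167.0) = 4.62 × 167.0/637.0 = 1.21 V.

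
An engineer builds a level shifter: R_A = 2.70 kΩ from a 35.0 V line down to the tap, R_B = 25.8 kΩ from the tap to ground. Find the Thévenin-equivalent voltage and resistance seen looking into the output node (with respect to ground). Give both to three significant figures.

V_th = 31.7 V, R_th = 2.44 kΩ

V_th is the open-circuit tap voltage: 35.0 × 25.8/(2.70 + 25.8) = 31.7 V.
With the supply zeroed, R_A and R_B appear in parallel from the tap: R_th = R_A‖R_B = (2.70 × 25.8)/28.50 = 2.44 kΩ.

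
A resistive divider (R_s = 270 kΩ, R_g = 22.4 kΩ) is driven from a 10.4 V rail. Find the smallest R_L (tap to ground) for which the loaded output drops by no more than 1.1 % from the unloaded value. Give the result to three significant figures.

Output resistance R_th = R_s‖R_g = (270 × 22.4)/292.4 = 20.68 kΩ.
The fractional drop is R_th/(R_th + R_L); requiring this ≤ 0.0110 gives R_L ≥ R_th(1/0.0110 − 1) = 20.68 × 89.91 = 1.86 MΩ.

R_L(min) ≈ 1.86 MΩ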